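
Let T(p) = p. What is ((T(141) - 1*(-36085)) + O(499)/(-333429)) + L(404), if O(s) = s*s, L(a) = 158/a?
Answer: 2439893431397/67352658 ≈ 36226.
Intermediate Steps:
O(s) = s²
((T(141) - 1*(-36085)) + O(499)/(-333429)) + L(404) = ((141 - 1*(-36085)) + 499²/(-333429)) + 158/404 = ((141 + 36085) + 249001*(-1/333429)) + 158*(1/404) = (36226 - 249001/333429) + 79/202 = 12078549953/333429 + 79/202 = 2439893431397/67352658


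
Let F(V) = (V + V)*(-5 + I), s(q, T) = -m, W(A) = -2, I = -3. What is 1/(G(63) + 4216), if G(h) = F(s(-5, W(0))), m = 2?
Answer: 1/4248 ≈ 0.00023540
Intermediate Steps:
s(q, T) = -2 (s(q, T) = -1*2 = -2)
F(V) = -16*V (F(V) = (V + V)*(-5 - 3) = (2*V)*(-8) = -16*V)
G(h) = 32 (G(h) = -16*(-2) = 32)
1/(G(63) + 4216) = 1/(32 + 4216) = 1/4248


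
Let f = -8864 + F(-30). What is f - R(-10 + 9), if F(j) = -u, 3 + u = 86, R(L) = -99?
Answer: -8848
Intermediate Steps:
u = 83 (u = -3 + 86 = 83)
F(j) = -83 (F(j) = -1*83 = -83)
f = -8947 (f = -8864 - 83 = -8947)
f - R(-10 + 9) = -8947 - 1*(-99) = -8947 + 99 = -8848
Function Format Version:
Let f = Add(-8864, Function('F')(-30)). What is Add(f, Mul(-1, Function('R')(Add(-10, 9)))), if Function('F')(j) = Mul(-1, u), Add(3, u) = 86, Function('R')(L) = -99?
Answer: -8848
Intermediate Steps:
u = 83 (u = Add(-3, 86) = 83)
Function('F')(j) = -83 (Function('F')(j) = Mul(-1, 83) = -83)
f = -8947 (f = Add(-8864, -83) = -8947)
Add(f, Mul(-1, Function('R')(Add(-10, 9)))) = Add(-8947, Mul(-1, -99)) = Add(-8947, 99) = -8848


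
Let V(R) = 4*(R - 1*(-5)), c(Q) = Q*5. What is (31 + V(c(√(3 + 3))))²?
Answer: 5001 + 2040*√6 ≈ 9998.0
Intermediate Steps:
c(Q) = 5*Q
V(R) = 20 + 4*R (V(R) = 4*(R + 5) = 4*(5 + R) = 20 + 4*R)
(31 + V(c(√(3 + 3))))² = (31 + (20 + 4*(5*√(3 + 3))))² = (31 + (20 + 4*(5*√6)))² = (31 + (20 + 20*√6))² = (51 + 20*√6)²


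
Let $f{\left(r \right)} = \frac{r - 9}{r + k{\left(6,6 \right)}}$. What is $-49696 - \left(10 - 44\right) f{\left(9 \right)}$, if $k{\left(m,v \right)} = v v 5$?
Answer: $-49696$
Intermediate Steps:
$k{\left(m,v \right)} = 5 v^{2}$ ($k{\left(m,v \right)} = v^{2} \cdot 5 = 5 v^{2}$)
$f{\left(r \right)} = \frac{-9 + r}{180 + r}$ ($f{\left(r \right)} = \frac{r - 9}{r + 5 \cdot 6^{2}} = \frac{-9 + r}{r + 5 \cdot 36} = \frac{-9 + r}{r + 180} = \frac{-9 + r}{180 + r}$)
$-49696 - \left(10 - 44\right) f{\left(9 \right)} = -49696 - \left(10 - 44\right) \frac{-9 + 9}{180 + 9} = -49696 - - 34 \cdot \frac{1}{189} \cdot 0 = -49696 - \left(-34\right) 0 = -49696 - 0 = -49696 + 0 = -49696$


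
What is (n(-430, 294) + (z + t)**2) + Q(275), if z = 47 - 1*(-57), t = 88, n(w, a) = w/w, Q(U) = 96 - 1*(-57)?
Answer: 37018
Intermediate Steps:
Q(U) = 153 (Q(U) = 96 + 57 = 153)
n(w, a) = 1
z = 104 (z = 47 + 57 = 104)
(n(-430, 294) + (z + t)**2) + Q(275) = (1 + (104 + 88)**2) + 153 = (1 + 192**2) + 153 = (1 + 36864) + 153 = 36865 + 153 = 37018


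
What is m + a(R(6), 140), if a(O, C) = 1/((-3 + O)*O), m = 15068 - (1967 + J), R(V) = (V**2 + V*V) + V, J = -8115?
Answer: 124113601/5850 ≈ 21216.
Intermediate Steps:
R(V) = V + 2*V**2 (R(V) = (V**2 + V**2) + V = 2*V**2 + V = V + 2*V**2)
m = 21216 (m = 15068 - (1967 - 8115) = 15068 - 1*(-6148) = 15068 + 6148 = 21216)
a(O, C) = 1/(O*(-3 + O))
m + a(R(6), 140) = 21216 + 1/(((6*(1 + 2*6)))*(-3 + 6*(1 + 2*6))) = 21216 + 1/(((6*(1 + 12)))*(-3 + 6*(1 + 12))) = 21216 + 1/(((6*13))*(-3 + 6*13)) = 21216 + 1/(78*(-3 + 78)) = 21216 + (1/78)/75 = 21216 + (1/78)*(1/75) = 21216 + 1/5850 = 124113601/5850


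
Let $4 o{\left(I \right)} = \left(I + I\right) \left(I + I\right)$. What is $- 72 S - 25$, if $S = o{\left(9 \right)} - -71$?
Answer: $-10969$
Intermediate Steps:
$o{\left(I \right)} = I^{2}$ ($o{\left(I \right)} = \frac{\left(I + I\right) \left(I + I\right)}{4} = \frac{2 I 2 I}{4} = \frac{4 I^{2}}{4} = I^{2}$)
$S = 152$ ($S = 9^{2} - -71 = 81 + 71 = 152$)
$- 72 S - 25 = \left(-72\right) 152 - 25 = -10944 - 25 = -10969$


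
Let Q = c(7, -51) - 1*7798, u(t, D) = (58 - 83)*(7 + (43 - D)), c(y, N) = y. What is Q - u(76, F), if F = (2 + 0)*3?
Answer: -6691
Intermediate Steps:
F = 6 (F = 2*3 = 6)
u(t, D) = -1250 + 25*D (u(t, D) = -25*(50 - D) = -1250 + 25*D)
Q = -7791 (Q = 7 - 1*7798 = 7 - 7798 = -7791)
Q - u(76, F) = -7791 - (-1250 + 25*6) = -7791 - (-1250 + 150) = -7791 - 1*(-1100) = -7791 + 1100 = -6691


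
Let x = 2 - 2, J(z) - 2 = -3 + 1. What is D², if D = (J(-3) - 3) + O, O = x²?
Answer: 9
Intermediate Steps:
J(z) = 0 (J(z) = 2 + (-3 + 1) = 2 - 2 = 0)
x = 0
O = 0 (O = 0² = 0)
D = -3 (D = (0 - 3) + 0 = -3 + 0 = -3)
D² = (-3)² = 9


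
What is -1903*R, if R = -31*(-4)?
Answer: -235972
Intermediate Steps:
R = 124
-1903*R = -1903*124 = -235972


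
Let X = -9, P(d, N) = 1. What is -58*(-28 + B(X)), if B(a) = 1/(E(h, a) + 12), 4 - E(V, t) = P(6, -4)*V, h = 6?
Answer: 8091/5 ≈ 1618.2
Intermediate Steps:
E(V, t) = 4 - V
B(a) = ⅒ (B(a) = 1/((4 - 1*6) + 12) = 1/((4 - 6) + 12) = 1/(-2 + 12) = 1/10 = ⅒)
-58*(-28 + B(X)) = -58*(-28 + ⅒) = -58*(-279/10) = 8091/5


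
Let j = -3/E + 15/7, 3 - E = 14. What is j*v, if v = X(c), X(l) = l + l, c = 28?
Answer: 1488/11 ≈ 135.27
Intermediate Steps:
E = -11 (E = 3 - 1*14 = 3 - 14 = -11)
X(l) = 2*l
v = 56 (v = 2*28 = 56)
j = 186/77 (j = -3/(-11) + 15/7 = -3*(-1/11) + 15*(1/7) = 3/11 + 15/7 = 186/77 ≈ 2.4156)
j*v = (186/77)*56 = 1488/11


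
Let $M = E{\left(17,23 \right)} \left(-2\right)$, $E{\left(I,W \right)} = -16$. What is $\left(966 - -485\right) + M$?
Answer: $1483$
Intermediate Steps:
$M = 32$ ($M = \left(-16\right) \left(-2\right) = 32$)
$\left(966 - -485\right) + M = \left(966 - -485\right) + 32 = \left(966 + 485\right) + 32 = 1451 + 32 = 1483$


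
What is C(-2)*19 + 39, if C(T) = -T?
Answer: 77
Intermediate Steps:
C(-2)*19 + 39 = -1*(-2)*19 + 39 = 2*19 + 39 = 38 + 39 = 77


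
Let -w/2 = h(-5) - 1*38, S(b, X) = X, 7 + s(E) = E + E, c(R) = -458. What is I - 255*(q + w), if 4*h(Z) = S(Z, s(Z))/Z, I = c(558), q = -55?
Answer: -10759/2 ≈ -5379.5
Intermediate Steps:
s(E) = -7 + 2*E (s(E) = -7 + (E + E) = -7 + 2*E)
I = -458
h(Z) = (-7 + 2*Z)/(4*Z) (h(Z) = ((-7 + 2*Z)/Z)/4 = (-7 + 2*Z)/(4*Z))
w = 743/10 (w = -2*((¼)*(-7 + 2*(-5))/(-5) - 1*38) = -2*((¼)*(-⅕)*(-7 - 10) - 38) = -2*((¼)*(-⅕)*(-17) - 38) = -2*(17/20 - 38) = -2*(-743/20) = 743/10 ≈ 74.300)
I - 255*(q + w) = -458 - 255*(-55 + 743/10) = -458 - 255*193/10 = -458 - 9843/2 = -10759/2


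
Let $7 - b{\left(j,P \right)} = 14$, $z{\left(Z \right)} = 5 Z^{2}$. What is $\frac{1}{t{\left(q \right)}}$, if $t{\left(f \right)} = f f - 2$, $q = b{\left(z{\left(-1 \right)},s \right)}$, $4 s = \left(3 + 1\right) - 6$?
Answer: $\frac{1}{47} \approx 0.021277$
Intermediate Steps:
$s = - \frac{1}{2}$ ($s = \frac{\left(3 + 1\right) - 6}{4} = \frac{4 - 6}{4} = \frac{1}{4} \left(-2\right) = - \frac{1}{2} \approx -0.5$)
$b{\left(j,P \right)} = -7$ ($b{\left(j,P \right)} = 7 - 14 = -7$)
$q = -7$
$t{\left(f \right)} = -2 + f^{2}$ ($t{\left(f \right)} = f^{2} - 2 = -2 + f^{2}$)
$\frac{1}{t{\left(q \right)}} = \frac{1}{-2 + \left(-7\right)^{2}} = \frac{1}{-2 + 49} = \frac{1}{47}$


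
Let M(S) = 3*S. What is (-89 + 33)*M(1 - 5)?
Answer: 672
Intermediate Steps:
(-89 + 33)*M(1 - 5) = (-89 + 33)*(3*(1 - 5)) = -168*(-4) = -56*(-12) = 672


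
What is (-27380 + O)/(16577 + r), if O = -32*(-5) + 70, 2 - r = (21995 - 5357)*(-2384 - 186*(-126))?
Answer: 27150/350246597 ≈ 7.7517e-5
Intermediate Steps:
r = -350263174 (r = 2 - (21995 - 5357)*(-2384 - 186*(-126)) = 2 - 16638*(-2384 + 23436) = 2 - 16638*21052 = 2 - 1*350263176 = 2 - 350263176 = -350263174)
O = 230 (O = 160 + 70 = 230)
(-27380 + O)/(16577 + r) = (-27380 + 230)/(16577 - 350263174) = -27150/(-350246597) = -27150*(-1/350246597) = 27150/350246597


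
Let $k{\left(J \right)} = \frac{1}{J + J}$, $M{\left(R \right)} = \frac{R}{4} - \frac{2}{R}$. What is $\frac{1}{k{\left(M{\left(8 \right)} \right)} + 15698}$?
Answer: $\frac{7}{109888} \approx 6.3701 \cdot 10^{-5}$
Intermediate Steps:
$M{\left(R \right)} = - \frac{2}{R} + \frac{R}{4}$ ($M{\left(R \right)} = R \frac{1}{4} - \frac{2}{R} = \frac{R}{4} - \frac{2}{R} = - \frac{2}{R} + \frac{R}{4}$)
$k{\left(J \right)} = \frac{1}{2 J}$
$\frac{1}{k{\left(M{\left(8 \right)} \right)} + 15698} = \frac{1}{\frac{1}{2 \left(- \frac{2}{8} + \frac{1}{4} \cdot 8\right)} + 15698} = \frac{1}{\frac{1}{2 \left(\left(-2\right) \frac{1}{8} + 2\right)} + 15698} = \frac{1}{\frac{1}{2 \left(- \frac{1}{4} + 2\right)} + 15698} = \frac{1}{\frac{1}{2 \cdot \frac{7}{4}} + 15698} = \frac{1}{\frac{1}{2} \cdot \frac{4}{7} + 15698} = \frac{1}{\frac{2}{7} + 15698} = \frac{1}{\frac{109888}{7}} = \frac{7}{109888}$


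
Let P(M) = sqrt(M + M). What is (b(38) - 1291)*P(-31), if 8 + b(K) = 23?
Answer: -1276*I*sqrt(62) ≈ -10047.0*I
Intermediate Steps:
b(K) = 15 (b(K) = -8 + 23 = 15)
P(M) = sqrt(2)*sqrt(M) (P(M) = sqrt(2*M) = sqrt(2)*sqrt(M))
(b(38) - 1291)*P(-31) = (15 - 1291)*(sqrt(2)*sqrt(-31)) = -1276*sqrt(2)*I*sqrt(31) = -1276*I*sqrt(62)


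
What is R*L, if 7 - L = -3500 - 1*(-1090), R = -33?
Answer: -79761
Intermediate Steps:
L = 2417 (L = 7 - (-3500 - 1*(-1090)) = 7 - (-3500 + 1090) = 7 - 1*(-2410) = 7 + 2410 = 2417)
R*L = -33*2417 = -79761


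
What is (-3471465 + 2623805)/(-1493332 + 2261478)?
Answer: -423830/384073 ≈ -1.1035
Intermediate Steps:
(-3471465 + 2623805)/(-1493332 + 2261478) = -847660/768146 = -847660*1/768146 = -423830/384073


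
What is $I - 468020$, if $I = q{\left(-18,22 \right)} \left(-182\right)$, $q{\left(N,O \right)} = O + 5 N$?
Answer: $-455644$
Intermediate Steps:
$I = 12376$ ($I = \left(22 + 5 \left(-18\right)\right) \left(-182\right) = \left(22 - 90\right) \left(-182\right) = \left(-68\right) \left(-182\right) = 12376$)
$I - 468020 = 12376 - 468020 = -455644$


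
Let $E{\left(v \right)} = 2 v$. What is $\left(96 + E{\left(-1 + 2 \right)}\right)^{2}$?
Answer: $9604$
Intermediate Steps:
$\left(96 + E{\left(-1 + 2 \right)}\right)^{2} = \left(96 + 2 \left(-1 + 2\right)\right)^{2} = \left(96 + 2 \cdot 1\right)^{2} = \left(96 + 2\right)^{2} = 98^{2} = 9604$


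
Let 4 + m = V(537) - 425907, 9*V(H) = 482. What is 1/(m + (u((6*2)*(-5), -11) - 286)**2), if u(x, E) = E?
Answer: -9/3038836 ≈ -2.9617e-6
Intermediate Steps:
V(H) = 482/9 (V(H) = (1/9)*482 = 482/9)
m = -3832717/9 (m = -4 + (482/9 - 425907) = -4 - 3832681/9 = -3832717/9 ≈ -4.2586e+5)
1/(m + (u((6*2)*(-5), -11) - 286)**2) = 1/(-3832717/9 + (-11 - 286)**2) = 1/(-3832717/9 + (-297)**2) = 1/(-3832717/9 + 88209) = 1/(-3038836/9) = -9/3038836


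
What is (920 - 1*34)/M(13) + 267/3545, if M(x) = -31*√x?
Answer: 267/3545 - 886*√13/403 ≈ -7.8515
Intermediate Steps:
(920 - 1*34)/M(13) + 267/3545 = (920 - 1*34)/((-31*√13)) + 267/3545 = (920 - 34)*(-√13/403) + 267*(1/3545) = 886*(-√13/403) + 267/3545 = -886*√13/403 + 267/3545 = 267/3545 - 886*√13/403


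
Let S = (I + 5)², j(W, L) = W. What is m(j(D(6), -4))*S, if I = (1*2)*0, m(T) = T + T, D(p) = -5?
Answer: -250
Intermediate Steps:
m(T) = 2*T
I = 0 (I = 2*0 = 0)
S = 25 (S = (0 + 5)² = 5² = 25)
m(j(D(6), -4))*S = (2*(-5))*25 = -10*25 = -250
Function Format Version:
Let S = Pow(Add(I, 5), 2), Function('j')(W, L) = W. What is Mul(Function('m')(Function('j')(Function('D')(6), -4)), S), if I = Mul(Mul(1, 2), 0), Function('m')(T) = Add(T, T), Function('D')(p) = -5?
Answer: -250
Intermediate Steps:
Function('m')(T) = Mul(2, T)
I = 0 (I = Mul(2, 0) = 0)
S = 25 (S = Pow(Add(0, 5), 2) = Pow(5, 2) = 25)
Mul(Function('m')(Function('j')(Function('D')(6), -4)), S) = Mul(Mul(2, -5), 25) = Mul(-10, 25) = -250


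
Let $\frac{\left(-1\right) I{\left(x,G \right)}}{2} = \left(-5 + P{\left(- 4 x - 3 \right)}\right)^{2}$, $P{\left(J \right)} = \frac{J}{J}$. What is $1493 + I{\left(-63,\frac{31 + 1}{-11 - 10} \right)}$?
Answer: $1461$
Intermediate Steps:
$P{\left(J \right)} = 1$
$I{\left(x,G \right)} = -32$ ($I{\left(x,G \right)} = - 2 \left(-5 + 1\right)^{2} = - 2 \left(-4\right)^{2} = \left(-2\right) 16 = -32$)
$1493 + I{\left(-63,\frac{31 + 1}{-11 - 10} \right)} = 1493 - 32 = 1461$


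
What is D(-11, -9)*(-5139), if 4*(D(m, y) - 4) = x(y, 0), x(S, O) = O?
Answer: -20556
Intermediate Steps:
D(m, y) = 4 (D(m, y) = 4 + (1/4)*0 = 4 + 0 = 4)
D(-11, -9)*(-5139) = 4*(-5139) = -20556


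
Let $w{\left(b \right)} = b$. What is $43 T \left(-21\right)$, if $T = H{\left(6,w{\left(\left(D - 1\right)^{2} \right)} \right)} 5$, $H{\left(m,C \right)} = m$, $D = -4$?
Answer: $-27090$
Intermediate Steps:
$T = 30$ ($T = 6 \cdot 5 = 30$)
$43 T \left(-21\right) = 43 \cdot 30 \left(-21\right) = 1290 \left(-21\right) = -27090$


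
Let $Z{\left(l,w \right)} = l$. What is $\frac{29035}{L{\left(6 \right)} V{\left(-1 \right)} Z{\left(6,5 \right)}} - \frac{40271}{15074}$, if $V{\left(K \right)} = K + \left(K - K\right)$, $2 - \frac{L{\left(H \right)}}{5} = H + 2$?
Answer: $\frac{43042481}{271332} \approx 158.63$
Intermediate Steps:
$L{\left(H \right)} = - 5 H$ ($L{\left(H \right)} = 10 - 5 \left(H + 2\right) = 10 - 5 \left(2 + H\right) = 10 - \left(10 + 5 H\right) = - 5 H$)
$V{\left(K \right)} = K$ ($V{\left(K \right)} = K + 0 = K$)
$\frac{29035}{L{\left(6 \right)} V{\left(-1 \right)} Z{\left(6,5 \right)}} - \frac{40271}{15074} = \frac{29035}{\left(-5\right) 6 \left(-1\right) 6} - \frac{40271}{15074} = \frac{29035}{\left(-30\right) \left(-1\right) 6} - \frac{40271}{15074} = \frac{29035}{30 \cdot 6} - \frac{40271}{15074} = \frac{29035}{180} - \frac{40271}{15074} = 29035 \cdot \frac{1}{180} - \frac{40271}{15074} = \frac{5807}{36} - \frac{40271}{15074} = \frac{43042481}{271332}$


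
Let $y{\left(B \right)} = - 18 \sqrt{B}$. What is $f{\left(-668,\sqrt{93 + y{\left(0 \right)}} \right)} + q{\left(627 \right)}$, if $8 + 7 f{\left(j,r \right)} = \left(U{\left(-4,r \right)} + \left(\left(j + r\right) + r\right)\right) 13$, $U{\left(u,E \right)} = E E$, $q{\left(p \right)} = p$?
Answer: $-442 + \frac{26 \sqrt{93}}{7} \approx -406.18$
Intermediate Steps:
$U{\left(u,E \right)} = E^{2}$
$f{\left(j,r \right)} = - \frac{8}{7} + \frac{13 j}{7} + \frac{13 r^{2}}{7} + \frac{26 r}{7}$ ($f{\left(j,r \right)} = - \frac{8}{7} + \frac{\left(r^{2} + \left(\left(j + r\right) + r\right)\right) 13}{7} = - \frac{8}{7} + \frac{\left(r^{2} + \left(j + 2 r\right)\right) 13}{7} = - \frac{8}{7} + \frac{\left(j + r^{2} + 2 r\right) 13}{7} = - \frac{8}{7} + \frac{13 j + 13 r^{2} + 26 r}{7} = - \frac{8}{7} + \left(\frac{13 j}{7} + \frac{13 r^{2}}{7} + \frac{26 r}{7}\right) = - \frac{8}{7} + \frac{13 j}{7} + \frac{13 r^{2}}{7} + \frac{26 r}{7}$)
$f{\left(-668,\sqrt{93 + y{\left(0 \right)}} \right)} + q{\left(627 \right)} = \left(- \frac{8}{7} + \frac{13}{7} \left(-668\right) + \frac{13 \left(\sqrt{93 - 18 \sqrt{0}}\right)^{2}}{7} + \frac{26 \sqrt{93 - 18 \sqrt{0}}}{7}\right) + 627 = \left(- \frac{8}{7} - \frac{8684}{7} + \frac{13 \left(\sqrt{93 - 0}\right)^{2}}{7} + \frac{26 \sqrt{93 - 0}}{7}\right) + 627 = \left(- \frac{8}{7} - \frac{8684}{7} + \frac{13 \left(\sqrt{93 + 0}\right)^{2}}{7} + \frac{26 \sqrt{93 + 0}}{7}\right) + 627 = \left(- \frac{8}{7} - \frac{8684}{7} + \frac{13 \left(\sqrt{93}\right)^{2}}{7} + \frac{26 \sqrt{93}}{7}\right) + 627 = \left(- \frac{8}{7} - \frac{8684}{7} + \frac{13}{7} \cdot 93 + \frac{26 \sqrt{93}}{7}\right) + 627 = \left(- \frac{8}{7} - \frac{8684}{7} + \frac{1209}{7} + \frac{26 \sqrt{93}}{7}\right) + 627 = \left(-1069 + \frac{26 \sqrt{93}}{7}\right) + 627 = -442 + \frac{26 \sqrt{93}}{7}$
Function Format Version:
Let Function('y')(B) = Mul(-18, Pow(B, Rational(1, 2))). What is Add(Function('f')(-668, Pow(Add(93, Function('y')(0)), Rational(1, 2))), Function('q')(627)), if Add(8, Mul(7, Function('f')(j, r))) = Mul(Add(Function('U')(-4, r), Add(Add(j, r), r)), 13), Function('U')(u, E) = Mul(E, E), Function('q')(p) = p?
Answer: Add(-442, Mul(Rational(26, 7), Pow(93, Rational(1, 2)))) ≈ -406.18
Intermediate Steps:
Function('U')(u, E) = Pow(E, 2)
Function('f')(j, r) = Add(Rational(-8, 7), Mul(Rational(13, 7), j), Mul(Rational(13, 7), Pow(r, 2)), Mul(Rational(26, 7), r)) (Function('f')(j, r) = Add(Rational(-8, 7), Mul(Rational(1, 7), Mul(Add(Pow(r, 2), Add(Add(j, r), r)), 13))) = Add(Rational(-8, 7), Mul(Rational(1, 7), Mul(Add(Pow(r, 2), Add(j, Mul(2, r))), 13))) = Add(Rational(-8, 7), Mul(Rational(1, 7), Mul(Add(j, Pow(r, 2), Mul(2, r)), 13))) = Add(Rational(-8, 7), Mul(Rational(1, 7), Add(Mul(13, j), Mul(13, Pow(r, 2)), Mul(26, r)))) = Add(Rational(-8, 7), Add(Mul(Rational(13, 7), j), Mul(Rational(13, 7), Pow(r, 2)), Mul(Rational(26, 7), r))) = Add(Rational(-8, 7), Mul(Rational(13, 7), j), Mul(Rational(13, 7), Pow(r, 2)), Mul(Rational(26, 7), r)))
Add(Function('f')(-668, Pow(Add(93, Function('y')(0)), Rational(1, 2))), Function('q')(627)) = Add(Add(Rational(-8, 7), Mul(Rational(13, 7), -668), Mul(Rational(13, 7), Pow(Pow(Add(93, Mul(-18, Pow(0, Rational(1, 2)))), Rational(1, 2)), 2)), Mul(Rational(26, 7), Pow(Add(93, Mul(-18, Pow(0, Rational(1, 2)))), Rational(1, 2)))), 627) = Add(Add(Rational(-8, 7), Rational(-8684, 7), Mul(Rational(13, 7), Pow(Pow(Add(93, Mul(-18, 0)), Rational(1, 2)), 2)), Mul(Rational(26, 7), Pow(Add(93, Mul(-18, 0)), Rational(1, 2)))), 627) = Add(Add(Rational(-8, 7), Rational(-8684, 7), Mul(Rational(13, 7), Pow(Pow(Add(93, 0), Rational(1, 2)), 2)), Mul(Rational(26, 7), Pow(Add(93, 0), Rational(1, 2)))), 627) = Add(Add(Rational(-8, 7), Rational(-8684, 7), Mul(Rational(13, 7), Pow(Pow(93, Rational(1, 2)), 2)), Mul(Rational(26, 7), Pow(93, Rational(1, 2)))), 627) = Add(Add(Rational(-8, 7), Rational(-8684, 7), Mul(Rational(13, 7), 93), Mul(Rational(26, 7), Pow(93, Rational(1, 2)))), 627) = Add(Add(Rational(-8, 7), Rational(-8684, 7), Rational(1209, 7), Mul(Rational(26, 7), Pow(93, Rational(1, 2)))), 627) = Add(Add(-1069, Mul(Rational(26, 7), Pow(93, Rational(1, 2)))), 627) = Add(-442, Mul(Rational(26, 7), Pow(93, Rational(1, 2))))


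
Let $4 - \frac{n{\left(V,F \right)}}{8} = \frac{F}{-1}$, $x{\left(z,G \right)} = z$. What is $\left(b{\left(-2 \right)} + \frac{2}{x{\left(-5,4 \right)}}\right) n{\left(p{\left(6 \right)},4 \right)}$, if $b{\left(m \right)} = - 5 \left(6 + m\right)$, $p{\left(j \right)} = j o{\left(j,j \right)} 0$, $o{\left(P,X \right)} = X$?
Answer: $- \frac{6528}{5} \approx -1305.6$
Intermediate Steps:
$p{\left(j \right)} = 0$ ($p{\left(j \right)} = j j 0 = j^{2} \cdot 0 = 0$)
$n{\left(V,F \right)} = 32 + 8 F$ ($n{\left(V,F \right)} = 32 - 8 \frac{F}{-1} = 32 - 8 F \left(-1\right) = 32 - 8 \left(- F\right) = 32 + 8 F$)
$b{\left(m \right)} = -30 - 5 m$
$\left(b{\left(-2 \right)} + \frac{2}{x{\left(-5,4 \right)}}\right) n{\left(p{\left(6 \right)},4 \right)} = \left(\left(-30 - -10\right) + \frac{2}{-5}\right) \left(32 + 8 \cdot 4\right) = \left(\left(-30 + 10\right) + 2 \left(- \frac{1}{5}\right)\right) \left(32 + 32\right) = \left(-20 - \frac{2}{5}\right) 64 = \left(- \frac{102}{5}\right) 64 = - \frac{6528}{5}$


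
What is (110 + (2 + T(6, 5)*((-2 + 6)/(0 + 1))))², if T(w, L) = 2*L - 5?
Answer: 17424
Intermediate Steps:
T(w, L) = -5 + 2*L
(110 + (2 + T(6, 5)*((-2 + 6)/(0 + 1))))² = (110 + (2 + (-5 + 2*5)*((-2 + 6)/(0 + 1))))² = (110 + (2 + (-5 + 10)*(4/1)))² = (110 + (2 + 5*(4*1)))² = (110 + (2 + 5*4))² = (110 + (2 + 20))² = (110 + 22)² = 132² = 17424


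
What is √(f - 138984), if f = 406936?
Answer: 4*√16747 ≈ 517.64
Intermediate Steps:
√(f - 138984) = √(406936 - 138984) = √267952 = 4*√16747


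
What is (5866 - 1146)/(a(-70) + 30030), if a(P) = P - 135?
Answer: 944/5965 ≈ 0.15826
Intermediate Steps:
a(P) = -135 + P
(5866 - 1146)/(a(-70) + 30030) = (5866 - 1146)/((-135 - 70) + 30030) = 4720/(-205 + 30030) = 4720/29825 = 4720*(1/29825) = 944/5965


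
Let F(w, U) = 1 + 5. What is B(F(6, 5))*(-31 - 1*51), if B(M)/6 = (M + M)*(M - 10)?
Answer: 23616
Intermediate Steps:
F(w, U) = 6
B(M) = 12*M*(-10 + M) (B(M) = 6*((M + M)*(M - 10)) = 6*((2*M)*(-10 + M)) = 6*(2*M*(-10 + M)) = 12*M*(-10 + M))
B(F(6, 5))*(-31 - 1*51) = (12*6*(-10 + 6))*(-31 - 1*51) = (12*6*(-4))*(-31 - 51) = -288*(-82) = 23616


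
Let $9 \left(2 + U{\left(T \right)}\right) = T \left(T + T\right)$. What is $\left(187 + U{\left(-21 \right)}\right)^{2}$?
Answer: $80089$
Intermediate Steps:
$U{\left(T \right)} = -2 + \frac{2 T^{2}}{9}$ ($U{\left(T \right)} = -2 + \frac{T \left(T + T\right)}{9} = -2 + \frac{T 2 T}{9} = -2 + \frac{2 T^{2}}{9}$)
$\left(187 + U{\left(-21 \right)}\right)^{2} = \left(187 - \left(2 - \frac{2 \left(-21\right)^{2}}{9}\right)\right)^{2} = \left(187 + \left(-2 + \frac{2}{9} \cdot 441\right)\right)^{2} = \left(187 + \left(-2 + 98\right)\right)^{2} = \left(187 + 96\right)^{2} = 283^{2} = 80089$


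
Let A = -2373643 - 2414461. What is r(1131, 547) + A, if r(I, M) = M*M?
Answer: -4488895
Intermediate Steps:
r(I, M) = M²
A = -4788104
r(1131, 547) + A = 547² - 4788104 = 299209 - 4788104 = -4488895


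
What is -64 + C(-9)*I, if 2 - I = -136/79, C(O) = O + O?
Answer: -10348/79 ≈ -130.99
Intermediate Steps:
C(O) = 2*O
I = 294/79 (I = 2 - (-136)/79 = 2 - 1*(-136/79) = 2 + 136/79 = 294/79 ≈ 3.7215)
-64 + C(-9)*I = -64 + (2*(-9))*(294/79) = -64 - 18*294/79 = -64 - 5292/79 = -10348/79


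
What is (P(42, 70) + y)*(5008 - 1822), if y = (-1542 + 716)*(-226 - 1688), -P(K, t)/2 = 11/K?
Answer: 35258647446/7 ≈ 5.0369e+9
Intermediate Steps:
P(K, t) = -22/K
y = 1580964 (y = -826*(-1914) = 1580964)
(P(42, 70) + y)*(5008 - 1822) = (-22/42 + 1580964)*(5008 - 1822) = (-22*1/42 + 1580964)*3186 = (-11/21 + 1580964)*3186 = (33200233/21)*3186 = 35258647446/7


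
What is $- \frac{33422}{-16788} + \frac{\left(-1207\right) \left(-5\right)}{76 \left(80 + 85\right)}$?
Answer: $\frac{8673791}{3508692} \approx 2.4721$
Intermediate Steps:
$- \frac{33422}{-16788} + \frac{\left(-1207\right) \left(-5\right)}{76 \left(80 + 85\right)} = \left(-33422\right) \left(- \frac{1}{16788}\right) + \frac{6035}{76 \cdot 165} = \frac{16711}{8394} + \frac{6035}{12540} = \frac{16711}{8394} + 6035 \cdot \frac{1}{12540} = \frac{16711}{8394} + \frac{1207}{2508} = \frac{8673791}{3508692}$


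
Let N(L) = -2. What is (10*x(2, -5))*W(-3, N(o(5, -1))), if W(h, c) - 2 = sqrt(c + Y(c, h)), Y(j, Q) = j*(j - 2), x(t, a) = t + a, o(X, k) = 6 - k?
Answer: -60 - 30*sqrt(6) ≈ -133.48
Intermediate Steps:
x(t, a) = a + t
Y(j, Q) = j*(-2 + j)
W(h, c) = 2 + sqrt(c + c*(-2 + c))
(10*x(2, -5))*W(-3, N(o(5, -1))) = (10*(-5 + 2))*(2 + sqrt(-2*(-1 - 2))) = (10*(-3))*(2 + sqrt(-2*(-3))) = -30*(2 + sqrt(6)) = -60 - 30*sqrt(6)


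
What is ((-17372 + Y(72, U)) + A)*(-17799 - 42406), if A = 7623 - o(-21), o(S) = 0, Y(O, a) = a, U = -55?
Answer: 590249820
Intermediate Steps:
A = 7623 (A = 7623 - 1*0 = 7623 + 0 = 7623)
((-17372 + Y(72, U)) + A)*(-17799 - 42406) = ((-17372 - 55) + 7623)*(-17799 - 42406) = (-17427 + 7623)*(-60205) = -9804*(-60205) = 590249820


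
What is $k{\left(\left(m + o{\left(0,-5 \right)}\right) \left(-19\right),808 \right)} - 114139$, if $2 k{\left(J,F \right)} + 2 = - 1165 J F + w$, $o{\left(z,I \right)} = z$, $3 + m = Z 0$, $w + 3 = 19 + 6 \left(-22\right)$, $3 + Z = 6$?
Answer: $-26941818$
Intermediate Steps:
$Z = 3$ ($Z = -3 + 6 = 3$)
$w = -116$ ($w = -3 + \left(19 + 6 \left(-22\right)\right) = -3 + \left(19 - 132\right) = -3 - 113 = -116$)
$m = -3$ ($m = -3 + 3 \cdot 0 = -3 + 0 = -3$)
$k{\left(J,F \right)} = -59 - \frac{1165 F J}{2}$ ($k{\left(J,F \right)} = -1 + \frac{- 1165 J F - 116}{2} = -1 + \frac{- 1165 F J - 116}{2} = -1 + \frac{-116 - 1165 F J}{2} = -1 - \left(58 + \frac{1165 F J}{2}\right) = -59 - \frac{1165 F J}{2}$)
$k{\left(\left(m + o{\left(0,-5 \right)}\right) \left(-19\right),808 \right)} - 114139 = \left(-59 - 470660 \left(-3 + 0\right) \left(-19\right)\right) - 114139 = \left(-59 - 470660 \left(\left(-3\right) \left(-19\right)\right)\right) - 114139 = \left(-59 - 470660 \cdot 57\right) - 114139 = \left(-59 - 26827620\right) - 114139 = -26827679 - 114139 = -26941818$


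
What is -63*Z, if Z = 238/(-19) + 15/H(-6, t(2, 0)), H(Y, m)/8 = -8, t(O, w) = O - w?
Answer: 977571/1216 ≈ 803.92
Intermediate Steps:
H(Y, m) = -64 (H(Y, m) = 8*(-8) = -64)
Z = -15517/1216 (Z = 238/(-19) + 15/(-64) = 238*(-1/19) + 15*(-1/64) = -238/19 - 15/64 = -15517/1216 ≈ -12.761)
-63*Z = -63*(-15517/1216) = 977571/1216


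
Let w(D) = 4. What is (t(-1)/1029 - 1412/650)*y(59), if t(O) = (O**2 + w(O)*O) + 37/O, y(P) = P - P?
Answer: 0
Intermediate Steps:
y(P) = 0
t(O) = O**2 + 4*O + 37/O (t(O) = (O**2 + 4*O) + 37/O = O**2 + 4*O + 37/O)
(t(-1)/1029 - 1412/650)*y(59) = (((37 + (-1)**2*(4 - 1))/(-1))/1029 - 1412/650)*0 = (-(37 + 1*3)*(1/1029) - 1412*1/650)*0 = (-(37 + 3)*(1/1029) - 706/325)*0 = (-1*40*(1/1029) - 706/325)*0 = (-40*1/1029 - 706/325)*0 = (-40/1029 - 706/325)*0 = -739474/334425*0 = 0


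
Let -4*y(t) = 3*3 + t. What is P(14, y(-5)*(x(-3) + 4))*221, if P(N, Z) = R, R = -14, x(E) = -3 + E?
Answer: -3094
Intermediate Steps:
y(t) = -9/4 - t/4 (y(t) = -(3*3 + t)/4 = -(9 + t)/4 = -9/4 - t/4)
P(N, Z) = -14
P(14, y(-5)*(x(-3) + 4))*221 = -14*221 = -3094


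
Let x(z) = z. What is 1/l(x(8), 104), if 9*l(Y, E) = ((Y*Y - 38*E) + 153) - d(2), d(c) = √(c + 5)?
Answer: -33615/13950218 + 9*√7/13950218 ≈ -0.0024079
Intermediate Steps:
d(c) = √(5 + c)
l(Y, E) = 17 - 38*E/9 - √7/9 + Y²/9 (l(Y, E) = (((Y*Y - 38*E) + 153) - √(5 + 2))/9 = (((Y² - 38*E) + 153) - √7)/9 = ((153 + Y² - 38*E) - √7)/9 = (153 + Y² - √7 - 38*E)/9 = 17 - 38*E/9 - √7/9 + Y²/9)
1/l(x(8), 104) = 1/(17 - 38/9*104 - √7/9 + (⅑)*8²) = 1/(17 - 3952/9 - √7/9 + (⅑)*64) = 1/(17 - 3952/9 - √7/9 + 64/9) = 1/(-415 - √7/9)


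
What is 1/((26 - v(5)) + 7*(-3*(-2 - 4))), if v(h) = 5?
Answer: 1/147 ≈ 0.0068027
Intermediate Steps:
1/((26 - v(5)) + 7*(-3*(-2 - 4))) = 1/((26 - 1*5) + 7*(-3*(-2 - 4))) = 1/((26 - 5) + 7*(-3*(-6))) = 1/(21 + 7*18) = 1/(21 + 126) = 1/147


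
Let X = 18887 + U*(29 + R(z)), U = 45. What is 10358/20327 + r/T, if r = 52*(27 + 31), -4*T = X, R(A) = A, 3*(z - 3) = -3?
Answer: -17571986/206136107 ≈ -0.085245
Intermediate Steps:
z = 2 (z = 3 + (⅓)*(-3) = 3 - 1 = 2)
X = 20282 (X = 18887 + 45*(29 + 2) = 18887 + 45*31 = 18887 + 1395 = 20282)
T = -10141/2 (T = -¼*20282 = -10141/2 ≈ -5070.5)
r = 3016 (r = 52*58 = 3016)
10358/20327 + r/T = 10358/20327 + 3016/(-10141/2) = 10358*(1/20327) + 3016*(-2/10141) = 10358/20327 - 6032/10141 = -17571986/206136107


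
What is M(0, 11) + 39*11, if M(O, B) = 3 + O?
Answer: 432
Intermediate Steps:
M(0, 11) + 39*11 = (3 + 0) + 39*11 = 3 + 429 = 432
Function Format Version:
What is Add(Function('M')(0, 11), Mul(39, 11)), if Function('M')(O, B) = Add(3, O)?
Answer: 432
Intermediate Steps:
Add(Function('M')(0, 11), Mul(39, 11)) = Add(Add(3, 0), Mul(39, 11)) = Add(3, 429) = 432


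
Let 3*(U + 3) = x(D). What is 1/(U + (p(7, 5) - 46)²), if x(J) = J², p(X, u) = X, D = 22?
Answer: 3/5038 ≈ 0.00059547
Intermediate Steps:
U = 475/3 (U = -3 + (⅓)*22² = -3 + (⅓)*484 = -3 + 484/3 = 475/3 ≈ 158.33)
1/(U + (p(7, 5) - 46)²) = 1/(475/3 + (7 - 46)²) = 1/(475/3 + (-39)²) = 1/(475/3 + 1521) = 1/(5038/3) = 3/5038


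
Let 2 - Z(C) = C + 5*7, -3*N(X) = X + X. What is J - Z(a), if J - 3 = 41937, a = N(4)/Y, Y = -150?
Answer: 9443929/225 ≈ 41973.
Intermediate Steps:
N(X) = -2*X/3 (N(X) = -(X + X)/3 = -2*X/3)
a = 4/225 (a = -⅔*4/(-150) = -8/3*(-1/150) = 4/225 ≈ 0.017778)
J = 41940 (J = 3 + 41937 = 41940)
Z(C) = -33 - C (Z(C) = 2 - (C + 5*7) = 2 - (C + 35) = 2 - (35 + C) = 2 + (-35 - C) = -33 - C)
J - Z(a) = 41940 - (-33 - 1*4/225) = 41940 - (-33 - 4/225) = 41940 - 1*(-7429/225) = 41940 + 7429/225 = 9443929/225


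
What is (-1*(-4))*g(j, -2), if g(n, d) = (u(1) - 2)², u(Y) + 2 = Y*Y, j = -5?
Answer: 36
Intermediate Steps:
u(Y) = -2 + Y² (u(Y) = -2 + Y*Y = -2 + Y²)
g(n, d) = 9 (g(n, d) = ((-2 + 1²) - 2)² = ((-2 + 1) - 2)² = (-1 - 2)² = (-3)² = 9)
(-1*(-4))*g(j, -2) = -1*(-4)*9 = 4*9 = 36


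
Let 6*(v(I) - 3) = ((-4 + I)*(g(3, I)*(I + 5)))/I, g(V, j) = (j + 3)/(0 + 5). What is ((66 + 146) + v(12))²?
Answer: 438244/9 ≈ 48694.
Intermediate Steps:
g(V, j) = ⅗ + j/5 (g(V, j) = (3 + j)/5 = (3 + j)*(⅕) = ⅗ + j/5)
v(I) = 3 + (-4 + I)*(5 + I)*(⅗ + I/5)/(6*I) (v(I) = 3 + (((-4 + I)*((⅗ + I/5)*(I + 5)))/I)/6 = 3 + (((-4 + I)*((⅗ + I/5)*(5 + I)))/I)/6 = 3 + (((-4 + I)*((5 + I)*(⅗ + I/5)))/I)/6 = 3 + (((-4 + I)*(5 + I)*(⅗ + I/5))/I)/6 = 3 + ((-4 + I)*(5 + I)*(⅗ + I/5)/I)/6 = 3 + (-4 + I)*(5 + I)*(⅗ + I/5)/(6*I))
((66 + 146) + v(12))² = ((66 + 146) + (1/30)*(-60 + 12³ + 4*12² + 73*12)/12)² = (212 + (1/30)*(1/12)*(-60 + 1728 + 4*144 + 876))² = (212 + (1/30)*(1/12)*(-60 + 1728 + 576 + 876))² = (212 + (1/30)*(1/12)*3120)² = (212 + 26/3)² = (662/3)² = 438244/9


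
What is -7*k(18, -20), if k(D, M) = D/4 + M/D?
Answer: -427/18 ≈ -23.722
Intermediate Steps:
k(D, M) = D/4 + M/D (k(D, M) = D*(¼) + M/D = D/4 + M/D)
-7*k(18, -20) = -7*((¼)*18 - 20/18) = -7*(9/2 - 20*1/18) = -7*(9/2 - 10/9) = -7*61/18 = -427/18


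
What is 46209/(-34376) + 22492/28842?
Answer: -279787493/495736296 ≈ -0.56439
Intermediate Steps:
46209/(-34376) + 22492/28842 = 46209*(-1/34376) + 22492*(1/28842) = -46209/34376 + 11246/14421 = -279787493/495736296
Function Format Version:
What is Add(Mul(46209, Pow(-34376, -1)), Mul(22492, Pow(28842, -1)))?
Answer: Rational(-279787493, 495736296) ≈ -0.56439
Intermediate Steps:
Add(Mul(46209, Pow(-34376, -1)), Mul(22492, Pow(28842, -1))) = Add(Mul(46209, Rational(-1, 34376)), Mul(22492, Rational(1, 28842))) = Add(Rational(-46209, 34376), Rational(11246, 14421)) = Rational(-279787493, 495736296)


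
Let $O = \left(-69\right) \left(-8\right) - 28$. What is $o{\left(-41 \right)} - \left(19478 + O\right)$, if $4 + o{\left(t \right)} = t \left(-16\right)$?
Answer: $-19350$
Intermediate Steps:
$o{\left(t \right)} = -4 - 16 t$ ($o{\left(t \right)} = -4 + t \left(-16\right) = -4 - 16 t$)
$O = 524$ ($O = 552 - 28 = 524$)
$o{\left(-41 \right)} - \left(19478 + O\right) = \left(-4 - -656\right) - \left(19478 + 524\right) = \left(-4 + 656\right) - 20002 = 652 - 20002 = -19350$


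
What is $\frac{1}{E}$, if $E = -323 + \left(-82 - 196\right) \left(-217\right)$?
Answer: $\frac{1}{60003} \approx 1.6666 \cdot 10^{-5}$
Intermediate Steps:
$E = 60003$ ($E = -323 + \left(-82 - 196\right) \left(-217\right) = -323 - -60326 = -323 + 60326 = 60003$)
$\frac{1}{E} = \frac{1}{60003}$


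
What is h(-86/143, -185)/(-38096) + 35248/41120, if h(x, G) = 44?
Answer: 10476551/12238340 ≈ 0.85604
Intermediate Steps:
h(-86/143, -185)/(-38096) + 35248/41120 = 44/(-38096) + 35248/41120 = 44*(-1/38096) + 35248*(1/41120) = -11/9524 + 2203/2570 = 10476551/12238340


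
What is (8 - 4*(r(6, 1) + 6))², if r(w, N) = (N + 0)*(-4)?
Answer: 0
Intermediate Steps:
r(w, N) = -4*N (r(w, N) = N*(-4) = -4*N)
(8 - 4*(r(6, 1) + 6))² = (8 - 4*(-4*1 + 6))² = (8 - 4*(-4 + 6))² = (8 - 4*2)² = (8 - 8)² = 0² = 0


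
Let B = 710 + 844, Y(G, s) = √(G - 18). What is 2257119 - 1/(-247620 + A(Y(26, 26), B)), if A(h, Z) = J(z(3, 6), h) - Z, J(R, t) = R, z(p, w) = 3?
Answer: 562408598350/249171 ≈ 2.2571e+6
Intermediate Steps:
Y(G, s) = √(-18 + G)
B = 1554
A(h, Z) = 3 - Z
2257119 - 1/(-247620 + A(Y(26, 26), B)) = 2257119 - 1/(-247620 + (3 - 1*1554)) = 2257119 - 1/(-247620 + (3 - 1554)) = 2257119 - 1/(-247620 - 1551) = 2257119 - 1/(-249171) = 2257119 - 1*(-1/249171) = 2257119 + 1/249171 = 562408598350/249171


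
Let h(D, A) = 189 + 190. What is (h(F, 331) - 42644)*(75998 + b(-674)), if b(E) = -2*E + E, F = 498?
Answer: -3240542080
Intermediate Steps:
b(E) = -E
h(D, A) = 379
(h(F, 331) - 42644)*(75998 + b(-674)) = (379 - 42644)*(75998 - 1*(-674)) = -42265*(75998 + 674) = -42265*76672 = -3240542080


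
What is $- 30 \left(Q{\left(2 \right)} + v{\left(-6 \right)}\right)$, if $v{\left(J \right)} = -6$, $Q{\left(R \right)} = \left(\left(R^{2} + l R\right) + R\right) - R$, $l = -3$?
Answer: $240$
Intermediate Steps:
$Q{\left(R \right)} = R^{2} - 3 R$ ($Q{\left(R \right)} = \left(\left(R^{2} - 3 R\right) + R\right) - R = \left(R^{2} - 2 R\right) - R = R^{2} - 3 R$)
$- 30 \left(Q{\left(2 \right)} + v{\left(-6 \right)}\right) = - 30 \left(2 \left(-3 + 2\right) - 6\right) = - 30 \left(2 \left(-1\right) - 6\right) = - 30 \left(-2 - 6\right) = \left(-30\right) \left(-8\right) = 240$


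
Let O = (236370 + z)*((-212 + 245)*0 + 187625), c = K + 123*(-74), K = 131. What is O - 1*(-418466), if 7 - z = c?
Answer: 46033836966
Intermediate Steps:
c = -8971 (c = 131 + 123*(-74) = 131 - 9102 = -8971)
z = 8978 (z = 7 - 1*(-8971) = 7 + 8971 = 8978)
O = 46033418500 (O = (236370 + 8978)*((-212 + 245)*0 + 187625) = 245348*(33*0 + 187625) = 245348*(0 + 187625) = 245348*187625 = 46033418500)
O - 1*(-418466) = 46033418500 - 1*(-418466) = 46033418500 + 418466 = 46033836966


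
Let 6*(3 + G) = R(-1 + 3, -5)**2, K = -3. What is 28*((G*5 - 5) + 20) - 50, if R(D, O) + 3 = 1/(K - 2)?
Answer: 2834/15 ≈ 188.93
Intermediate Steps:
R(D, O) = -16/5 (R(D, O) = -3 + 1/(-3 - 2) = -3 + 1/(-5) = -3 - 1/5 = -16/5)
G = -97/75 (G = -3 + (-16/5)**2/6 = -3 + (1/6)*(256/25) = -3 + 128/75 = -97/75 ≈ -1.2933)
28*((G*5 - 5) + 20) - 50 = 28*((-97/75*5 - 5) + 20) - 50 = 28*((-97/15 - 5) + 20) - 50 = 28*(-172/15 + 20) - 50 = 28*(128/15) - 50 = 3584/15 - 50 = 2834/15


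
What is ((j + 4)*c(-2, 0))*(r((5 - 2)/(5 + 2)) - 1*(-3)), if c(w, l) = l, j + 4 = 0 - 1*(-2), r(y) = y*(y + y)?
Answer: 0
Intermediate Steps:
r(y) = 2*y² (r(y) = y*(2*y) = 2*y²)
j = -2 (j = -4 + (0 - 1*(-2)) = -4 + (0 + 2) = -4 + 2 = -2)
((j + 4)*c(-2, 0))*(r((5 - 2)/(5 + 2)) - 1*(-3)) = ((-2 + 4)*0)*(2*((5 - 2)/(5 + 2))² - 1*(-3)) = (2*0)*(2*(3/7)² + 3) = 0*(2*(3*(⅐))² + 3) = 0*(2*(3/7)² + 3) = 0*(2*(9/49) + 3) = 0*(18/49 + 3) = 0*(165/49) = 0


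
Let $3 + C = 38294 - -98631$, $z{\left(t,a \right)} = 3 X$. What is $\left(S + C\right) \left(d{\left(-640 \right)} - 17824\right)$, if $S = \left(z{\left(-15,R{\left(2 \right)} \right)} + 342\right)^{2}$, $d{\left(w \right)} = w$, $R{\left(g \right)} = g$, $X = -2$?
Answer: $-4612639552$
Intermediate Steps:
$z{\left(t,a \right)} = -6$ ($z{\left(t,a \right)} = 3 \left(-2\right) = -6$)
$C = 136922$ ($C = -3 + \left(38294 - -98631\right) = -3 + \left(38294 + 98631\right) = -3 + 136925 = 136922$)
$S = 112896$ ($S = \left(-6 + 342\right)^{2} = 336^{2} = 112896$)
$\left(S + C\right) \left(d{\left(-640 \right)} - 17824\right) = \left(112896 + 136922\right) \left(-640 - 17824\right) = 249818 \left(-18464\right) = -4612639552$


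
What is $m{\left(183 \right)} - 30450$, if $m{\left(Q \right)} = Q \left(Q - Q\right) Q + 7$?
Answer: $-30443$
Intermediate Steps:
$m{\left(Q \right)} = 7$ ($m{\left(Q \right)} = Q 0 Q + 7 = Q 0 + 7 = 0 + 7 = 7$)
$m{\left(183 \right)} - 30450 = 7 - 30450 = -30443$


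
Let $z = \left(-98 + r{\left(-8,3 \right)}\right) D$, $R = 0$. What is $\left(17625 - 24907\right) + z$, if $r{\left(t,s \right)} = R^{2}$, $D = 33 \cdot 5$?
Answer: $-23452$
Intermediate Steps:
$D = 165$
$r{\left(t,s \right)} = 0$ ($r{\left(t,s \right)} = 0^{2} = 0$)
$z = -16170$ ($z = \left(-98 + 0\right) 165 = \left(-98\right) 165 = -16170$)
$\left(17625 - 24907\right) + z = \left(17625 - 24907\right) - 16170 = -7282 - 16170 = -23452$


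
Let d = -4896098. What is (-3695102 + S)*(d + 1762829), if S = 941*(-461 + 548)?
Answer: 11321237215215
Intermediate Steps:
S = 81867 (S = 941*87 = 81867)
(-3695102 + S)*(d + 1762829) = (-3695102 + 81867)*(-4896098 + 1762829) = -3613235*(-3133269) = 11321237215215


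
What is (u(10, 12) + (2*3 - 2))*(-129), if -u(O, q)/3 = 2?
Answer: 258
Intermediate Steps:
u(O, q) = -6 (u(O, q) = -3*2 = -6)
(u(10, 12) + (2*3 - 2))*(-129) = (-6 + (2*3 - 2))*(-129) = (-6 + (6 - 2))*(-129) = (-6 + 4)*(-129) = -2*(-129) = 258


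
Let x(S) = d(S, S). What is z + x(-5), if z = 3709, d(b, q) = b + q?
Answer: 3699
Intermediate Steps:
x(S) = 2*S (x(S) = S + S = 2*S)
z + x(-5) = 3709 + 2*(-5) = 3709 - 10 = 3699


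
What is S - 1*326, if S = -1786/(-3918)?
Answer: -637741/1959 ≈ -325.54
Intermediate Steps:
S = 893/1959 (S = -1786*(-1/3918) = 893/1959 ≈ 0.45584)
S - 1*326 = 893/1959 - 1*326 = 893/1959 - 326 = -637741/1959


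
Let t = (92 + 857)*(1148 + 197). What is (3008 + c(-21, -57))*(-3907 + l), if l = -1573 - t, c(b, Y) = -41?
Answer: -3803352795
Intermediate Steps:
t = 1276405 (t = 949*1345 = 1276405)
l = -1277978 (l = -1573 - 1*1276405 = -1573 - 1276405 = -1277978)
(3008 + c(-21, -57))*(-3907 + l) = (3008 - 41)*(-3907 - 1277978) = 2967*(-1281885) = -3803352795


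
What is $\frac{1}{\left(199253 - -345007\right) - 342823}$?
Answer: $\frac{1}{201437} \approx 4.9643 \cdot 10^{-6}$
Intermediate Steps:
$\frac{1}{\left(199253 - -345007\right) - 342823} = \frac{1}{\left(199253 + 345007\right) - 342823} = \frac{1}{544260 - 342823} = \frac{1}{201437}$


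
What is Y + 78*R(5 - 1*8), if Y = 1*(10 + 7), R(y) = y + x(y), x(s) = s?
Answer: -451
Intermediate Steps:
R(y) = 2*y (R(y) = y + y = 2*y)
Y = 17 (Y = 1*17 = 17)
Y + 78*R(5 - 1*8) = 17 + 78*(2*(5 - 1*8)) = 17 + 78*(2*(5 - 8)) = 17 + 78*(2*(-3)) = 17 + 78*(-6) = 17 - 468 = -451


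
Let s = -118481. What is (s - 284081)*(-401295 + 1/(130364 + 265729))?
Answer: 63987286433391908/396093 ≈ 1.6155e+11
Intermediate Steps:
(s - 284081)*(-401295 + 1/(130364 + 265729)) = (-118481 - 284081)*(-401295 + 1/(130364 + 265729)) = -402562*(-401295 + 1/396093) = -402562*(-158950140434/396093) = 63987286433391908/396093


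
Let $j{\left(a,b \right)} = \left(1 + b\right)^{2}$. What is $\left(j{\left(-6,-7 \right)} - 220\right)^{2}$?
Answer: $33856$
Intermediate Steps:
$\left(j{\left(-6,-7 \right)} - 220\right)^{2} = \left(\left(1 - 7\right)^{2} - 220\right)^{2} = \left(\left(-6\right)^{2} - 220\right)^{2} = \left(36 - 220\right)^{2} = \left(-184\right)^{2} = 33856$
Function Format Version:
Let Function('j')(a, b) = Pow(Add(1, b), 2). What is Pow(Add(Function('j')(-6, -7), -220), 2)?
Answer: 33856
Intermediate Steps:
Pow(Add(Function('j')(-6, -7), -220), 2) = Pow(Add(Pow(Add(1, -7), 2), -220), 2) = Pow(Add(Pow(-6, 2), -220), 2) = Pow(Add(36, -220), 2) = Pow(-184, 2) = 33856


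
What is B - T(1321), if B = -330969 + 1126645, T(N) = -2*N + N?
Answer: 796997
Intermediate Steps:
T(N) = -N
B = 795676
B - T(1321) = 795676 - (-1)*1321 = 795676 - 1*(-1321) = 795676 + 1321 = 796997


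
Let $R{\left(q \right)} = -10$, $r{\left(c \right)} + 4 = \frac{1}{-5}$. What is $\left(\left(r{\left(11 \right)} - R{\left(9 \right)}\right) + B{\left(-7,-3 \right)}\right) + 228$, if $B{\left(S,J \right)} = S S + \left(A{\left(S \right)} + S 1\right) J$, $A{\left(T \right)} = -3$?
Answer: $\frac{1564}{5} \approx 312.8$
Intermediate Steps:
$r{\left(c \right)} = - \frac{21}{5}$ ($r{\left(c \right)} = -4 + \frac{1}{-5} = -4 - \frac{1}{5} = - \frac{21}{5}$)
$B{\left(S,J \right)} = S^{2} + J \left(-3 + S\right)$ ($B{\left(S,J \right)} = S S + \left(-3 + S 1\right) J = S^{2} + \left(-3 + S\right) J = S^{2} + J \left(-3 + S\right)$)
$\left(\left(r{\left(11 \right)} - R{\left(9 \right)}\right) + B{\left(-7,-3 \right)}\right) + 228 = \left(\left(- \frac{21}{5} - -10\right) - \left(-30 - 49\right)\right) + 228 = \left(\left(- \frac{21}{5} + 10\right) + \left(49 + 9 + 21\right)\right) + 228 = \left(\frac{29}{5} + 79\right) + 228 = \frac{424}{5} + 228 = \frac{1564}{5}$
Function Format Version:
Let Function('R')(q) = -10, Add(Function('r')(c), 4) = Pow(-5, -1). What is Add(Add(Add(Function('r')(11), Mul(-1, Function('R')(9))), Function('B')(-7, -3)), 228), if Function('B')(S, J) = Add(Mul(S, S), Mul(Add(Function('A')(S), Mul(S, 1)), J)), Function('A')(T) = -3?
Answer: Rational(1564, 5) ≈ 312.80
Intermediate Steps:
Function('r')(c) = Rational(-21, 5) (Function('r')(c) = Add(-4, Pow(-5, -1)) = Add(-4, Rational(-1, 5)) = Rational(-21, 5))
Function('B')(S, J) = Add(Pow(S, 2), Mul(J, Add(-3, S))) (Function('B')(S, J) = Add(Mul(S, S), Mul(Add(-3, Mul(S, 1)), J)) = Add(Pow(S, 2), Mul(Add(-3, S), J)) = Add(Pow(S, 2), Mul(J, Add(-3, S))))
Add(Add(Add(Function('r')(11), Mul(-1, Function('R')(9))), Function('B')(-7, -3)), 228) = Add(Add(Add(Rational(-21, 5), Mul(-1, -10)), Add(Pow(-7, 2), Mul(-3, -3), Mul(-3, -7))), 228) = Add(Add(Add(Rational(-21, 5), 10), Add(49, 9, 21)), 228) = Add(Add(Rational(29, 5), 79), 228) = Add(Rational(424, 5), 228) = Rational(1564, 5)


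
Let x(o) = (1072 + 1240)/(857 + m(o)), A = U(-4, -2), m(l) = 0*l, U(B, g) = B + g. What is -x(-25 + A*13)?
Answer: -2312/857 ≈ -2.6978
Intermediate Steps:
m(l) = 0
A = -6 (A = -4 - 2 = -6)
x(o) = 2312/857 (x(o) = (1072 + 1240)/(857 + 0) = 2312/857)
-x(-25 + A*13) = -1*2312/857 = -2312/857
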